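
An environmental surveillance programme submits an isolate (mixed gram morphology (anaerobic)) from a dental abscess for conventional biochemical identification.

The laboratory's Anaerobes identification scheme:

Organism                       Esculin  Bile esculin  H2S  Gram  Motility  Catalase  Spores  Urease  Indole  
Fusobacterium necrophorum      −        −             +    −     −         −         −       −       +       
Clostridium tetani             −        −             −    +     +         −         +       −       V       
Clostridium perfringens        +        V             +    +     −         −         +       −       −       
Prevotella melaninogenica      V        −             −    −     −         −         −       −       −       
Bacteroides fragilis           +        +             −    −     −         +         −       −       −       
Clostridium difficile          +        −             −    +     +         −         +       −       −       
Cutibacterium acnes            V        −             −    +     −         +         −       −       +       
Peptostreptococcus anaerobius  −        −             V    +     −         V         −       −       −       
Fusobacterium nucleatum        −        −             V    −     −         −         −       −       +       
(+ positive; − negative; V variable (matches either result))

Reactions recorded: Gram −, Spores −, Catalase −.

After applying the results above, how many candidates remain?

Gram −: excludes 5 organisms — 4 left.
Catalase −: excludes Bacteroides fragilis — 3 left.
Spores −: all 3 remaining candidates are consistent.
Still consistent: Fusobacterium necrophorum, Fusobacterium nucleatum, Prevotella melaninogenica.

3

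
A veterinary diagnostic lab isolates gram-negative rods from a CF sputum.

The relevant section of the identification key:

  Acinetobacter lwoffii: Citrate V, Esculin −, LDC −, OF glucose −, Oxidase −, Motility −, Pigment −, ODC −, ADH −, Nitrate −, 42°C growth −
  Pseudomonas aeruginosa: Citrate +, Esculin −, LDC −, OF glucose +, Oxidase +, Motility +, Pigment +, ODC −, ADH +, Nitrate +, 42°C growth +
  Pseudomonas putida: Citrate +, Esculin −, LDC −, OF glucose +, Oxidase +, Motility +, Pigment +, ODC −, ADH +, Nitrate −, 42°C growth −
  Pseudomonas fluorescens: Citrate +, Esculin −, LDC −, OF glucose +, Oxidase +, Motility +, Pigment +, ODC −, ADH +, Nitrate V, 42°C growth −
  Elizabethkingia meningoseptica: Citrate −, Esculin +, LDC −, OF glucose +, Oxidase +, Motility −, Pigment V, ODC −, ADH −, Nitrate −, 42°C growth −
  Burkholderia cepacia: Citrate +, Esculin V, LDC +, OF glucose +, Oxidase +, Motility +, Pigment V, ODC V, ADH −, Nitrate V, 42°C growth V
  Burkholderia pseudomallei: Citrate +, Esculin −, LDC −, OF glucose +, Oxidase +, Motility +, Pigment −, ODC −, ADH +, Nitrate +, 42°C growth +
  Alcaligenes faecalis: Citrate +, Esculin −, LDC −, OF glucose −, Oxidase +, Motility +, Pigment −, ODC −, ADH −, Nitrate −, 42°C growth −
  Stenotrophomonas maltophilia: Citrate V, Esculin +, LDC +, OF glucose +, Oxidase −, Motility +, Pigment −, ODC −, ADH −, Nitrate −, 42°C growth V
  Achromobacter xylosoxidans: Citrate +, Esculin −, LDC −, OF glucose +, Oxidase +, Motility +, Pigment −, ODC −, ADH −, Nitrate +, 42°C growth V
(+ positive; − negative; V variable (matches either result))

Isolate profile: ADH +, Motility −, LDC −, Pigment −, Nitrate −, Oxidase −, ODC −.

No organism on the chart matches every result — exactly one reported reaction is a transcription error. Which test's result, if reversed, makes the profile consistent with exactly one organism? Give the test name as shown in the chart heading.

ADH

As reported, no row in the chart matches all 7 reactions.
Reversing ODC → still no organism matches.
Reversing LDC → still no organism matches.
Reversing ADH (to −) → unique match: Acinetobacter lwoffii.
Reversing Nitrate → still no organism matches.
Reversing Oxidase → still no organism matches.
Reversing Pigment → still no organism matches.
Reversing Motility → still no organism matches.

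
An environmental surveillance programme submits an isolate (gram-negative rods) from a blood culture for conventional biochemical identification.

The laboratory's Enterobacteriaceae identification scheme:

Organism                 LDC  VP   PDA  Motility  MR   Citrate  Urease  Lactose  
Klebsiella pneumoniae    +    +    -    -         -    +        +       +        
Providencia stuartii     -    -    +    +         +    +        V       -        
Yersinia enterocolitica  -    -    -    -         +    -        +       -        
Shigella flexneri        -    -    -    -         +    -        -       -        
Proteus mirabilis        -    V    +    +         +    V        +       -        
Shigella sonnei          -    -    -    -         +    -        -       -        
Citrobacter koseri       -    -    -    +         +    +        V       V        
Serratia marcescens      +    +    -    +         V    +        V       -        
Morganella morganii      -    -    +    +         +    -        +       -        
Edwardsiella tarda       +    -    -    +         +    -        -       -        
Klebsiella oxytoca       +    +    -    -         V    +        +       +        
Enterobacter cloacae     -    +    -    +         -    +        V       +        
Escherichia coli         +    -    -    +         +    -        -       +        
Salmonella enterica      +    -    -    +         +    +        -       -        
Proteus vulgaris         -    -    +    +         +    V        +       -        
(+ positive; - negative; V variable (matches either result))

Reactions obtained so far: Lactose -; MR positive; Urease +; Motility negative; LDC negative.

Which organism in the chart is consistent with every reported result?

Yersinia enterocolitica

MR +: excludes Klebsiella pneumoniae, Enterobacter cloacae — 13 left.
LDC -: excludes 5 organisms — 8 left.
Lactose -: all 8 remaining candidates are consistent.
Urease +: excludes Shigella flexneri, Shigella sonnei — 6 left.
Motility -: excludes 5 organisms — 1 left.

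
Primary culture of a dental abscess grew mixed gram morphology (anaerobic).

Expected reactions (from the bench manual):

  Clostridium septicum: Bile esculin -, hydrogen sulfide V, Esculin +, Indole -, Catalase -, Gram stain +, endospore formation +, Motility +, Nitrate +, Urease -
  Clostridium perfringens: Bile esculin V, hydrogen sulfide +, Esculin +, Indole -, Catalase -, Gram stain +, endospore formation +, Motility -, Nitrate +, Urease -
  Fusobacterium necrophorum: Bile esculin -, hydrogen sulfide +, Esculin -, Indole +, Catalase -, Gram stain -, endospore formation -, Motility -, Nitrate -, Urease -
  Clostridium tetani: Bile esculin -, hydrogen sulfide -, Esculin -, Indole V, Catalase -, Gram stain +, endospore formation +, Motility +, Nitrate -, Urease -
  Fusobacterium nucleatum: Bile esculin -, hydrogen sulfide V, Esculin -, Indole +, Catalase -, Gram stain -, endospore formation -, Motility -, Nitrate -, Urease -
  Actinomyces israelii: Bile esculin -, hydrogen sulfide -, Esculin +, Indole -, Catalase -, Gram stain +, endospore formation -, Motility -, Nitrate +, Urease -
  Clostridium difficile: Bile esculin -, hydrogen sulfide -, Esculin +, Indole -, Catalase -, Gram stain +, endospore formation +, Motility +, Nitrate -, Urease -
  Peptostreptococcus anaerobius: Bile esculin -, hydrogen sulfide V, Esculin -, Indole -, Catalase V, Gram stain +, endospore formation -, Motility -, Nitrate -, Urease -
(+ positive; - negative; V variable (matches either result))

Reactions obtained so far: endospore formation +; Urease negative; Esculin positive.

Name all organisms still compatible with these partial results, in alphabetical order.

Clostridium difficile, Clostridium perfringens, Clostridium septicum

endospore formation +: excludes Fusobacterium necrophorum, Fusobacterium nucleatum, Actinomyces israelii, Peptostreptococcus anaerobius — 4 left.
Urease -: all 4 remaining candidates are consistent.
Esculin +: excludes Clostridium tetani — 3 left.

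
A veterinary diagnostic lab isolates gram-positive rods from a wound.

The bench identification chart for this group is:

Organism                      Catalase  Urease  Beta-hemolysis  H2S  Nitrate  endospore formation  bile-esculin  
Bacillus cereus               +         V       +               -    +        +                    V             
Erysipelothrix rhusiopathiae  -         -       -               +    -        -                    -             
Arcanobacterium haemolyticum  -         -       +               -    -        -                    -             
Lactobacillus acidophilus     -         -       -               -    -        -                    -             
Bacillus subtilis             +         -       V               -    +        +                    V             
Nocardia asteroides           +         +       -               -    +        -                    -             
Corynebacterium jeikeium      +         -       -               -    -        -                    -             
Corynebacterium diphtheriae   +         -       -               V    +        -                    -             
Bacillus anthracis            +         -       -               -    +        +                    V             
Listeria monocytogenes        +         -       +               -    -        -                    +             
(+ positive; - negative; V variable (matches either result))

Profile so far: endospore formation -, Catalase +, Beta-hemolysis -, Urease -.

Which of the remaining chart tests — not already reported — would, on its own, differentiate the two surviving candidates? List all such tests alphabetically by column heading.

endospore formation -: excludes Bacillus cereus, Bacillus subtilis, Bacillus anthracis — 7 left.
Urease -: excludes Nocardia asteroides — 6 left.
Catalase +: excludes Erysipelothrix rhusiopathiae, Arcanobacterium haemolyticum, Lactobacillus acidophilus — 3 left.
Beta-hemolysis -: excludes Listeria monocytogenes — 2 left.
Two candidates remain: Corynebacterium diphtheriae and Corynebacterium jeikeium.
  H2S: V vs - — variable for at least one, does not separate.
  Nitrate: Corynebacterium diphtheriae +, Corynebacterium jeikeium - — discriminates.
  bile-esculin: - vs - — same for both, does not separate.

Nitrate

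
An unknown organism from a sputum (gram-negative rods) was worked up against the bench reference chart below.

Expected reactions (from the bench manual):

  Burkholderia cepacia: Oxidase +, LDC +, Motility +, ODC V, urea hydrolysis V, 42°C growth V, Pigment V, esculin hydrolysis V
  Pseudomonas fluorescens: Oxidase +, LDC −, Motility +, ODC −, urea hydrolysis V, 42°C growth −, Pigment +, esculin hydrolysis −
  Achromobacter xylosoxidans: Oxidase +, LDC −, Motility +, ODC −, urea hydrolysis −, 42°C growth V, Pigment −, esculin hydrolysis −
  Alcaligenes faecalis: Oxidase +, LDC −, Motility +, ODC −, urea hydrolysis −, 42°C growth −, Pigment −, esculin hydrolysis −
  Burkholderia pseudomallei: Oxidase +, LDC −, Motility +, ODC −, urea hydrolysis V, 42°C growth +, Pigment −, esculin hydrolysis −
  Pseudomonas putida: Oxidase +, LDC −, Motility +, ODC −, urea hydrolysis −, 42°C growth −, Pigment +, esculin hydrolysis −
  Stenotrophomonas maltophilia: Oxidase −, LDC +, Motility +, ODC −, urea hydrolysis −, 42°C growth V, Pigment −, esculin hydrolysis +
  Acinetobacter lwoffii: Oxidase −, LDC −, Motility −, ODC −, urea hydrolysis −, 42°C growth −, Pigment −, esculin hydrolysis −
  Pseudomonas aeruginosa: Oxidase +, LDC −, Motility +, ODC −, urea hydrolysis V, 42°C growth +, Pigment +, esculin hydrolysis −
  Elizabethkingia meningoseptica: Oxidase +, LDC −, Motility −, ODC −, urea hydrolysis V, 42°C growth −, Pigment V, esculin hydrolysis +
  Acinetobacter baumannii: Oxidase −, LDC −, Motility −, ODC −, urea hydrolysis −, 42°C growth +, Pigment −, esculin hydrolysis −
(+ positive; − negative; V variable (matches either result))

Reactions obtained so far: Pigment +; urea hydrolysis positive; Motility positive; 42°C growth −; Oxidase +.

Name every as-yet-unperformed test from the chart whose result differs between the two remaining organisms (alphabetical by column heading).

LDC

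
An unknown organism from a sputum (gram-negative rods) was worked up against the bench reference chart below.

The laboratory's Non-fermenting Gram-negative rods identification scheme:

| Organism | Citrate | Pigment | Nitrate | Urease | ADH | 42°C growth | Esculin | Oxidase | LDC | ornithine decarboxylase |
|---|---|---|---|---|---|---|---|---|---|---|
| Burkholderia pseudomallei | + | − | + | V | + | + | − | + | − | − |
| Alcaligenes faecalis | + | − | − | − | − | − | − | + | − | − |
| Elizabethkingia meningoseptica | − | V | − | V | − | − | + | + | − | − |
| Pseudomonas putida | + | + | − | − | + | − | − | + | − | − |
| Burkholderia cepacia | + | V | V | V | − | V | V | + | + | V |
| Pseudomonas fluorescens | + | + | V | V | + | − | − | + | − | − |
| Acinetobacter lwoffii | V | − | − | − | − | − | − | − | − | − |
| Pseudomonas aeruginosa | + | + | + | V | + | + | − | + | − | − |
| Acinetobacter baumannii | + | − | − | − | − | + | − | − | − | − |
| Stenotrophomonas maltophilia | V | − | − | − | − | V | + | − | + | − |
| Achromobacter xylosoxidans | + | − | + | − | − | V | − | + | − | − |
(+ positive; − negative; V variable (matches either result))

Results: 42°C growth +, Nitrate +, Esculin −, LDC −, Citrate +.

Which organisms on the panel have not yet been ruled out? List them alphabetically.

42°C growth +: excludes 5 organisms — 6 left.
Nitrate +: excludes Acinetobacter baumannii, Stenotrophomonas maltophilia — 4 left.
Citrate +: all 4 remaining candidates are consistent.
Esculin −: all 4 remaining candidates are consistent.
LDC −: excludes Burkholderia cepacia — 3 left.

Achromobacter xylosoxidans, Burkholderia pseudomallei, Pseudomonas aeruginosa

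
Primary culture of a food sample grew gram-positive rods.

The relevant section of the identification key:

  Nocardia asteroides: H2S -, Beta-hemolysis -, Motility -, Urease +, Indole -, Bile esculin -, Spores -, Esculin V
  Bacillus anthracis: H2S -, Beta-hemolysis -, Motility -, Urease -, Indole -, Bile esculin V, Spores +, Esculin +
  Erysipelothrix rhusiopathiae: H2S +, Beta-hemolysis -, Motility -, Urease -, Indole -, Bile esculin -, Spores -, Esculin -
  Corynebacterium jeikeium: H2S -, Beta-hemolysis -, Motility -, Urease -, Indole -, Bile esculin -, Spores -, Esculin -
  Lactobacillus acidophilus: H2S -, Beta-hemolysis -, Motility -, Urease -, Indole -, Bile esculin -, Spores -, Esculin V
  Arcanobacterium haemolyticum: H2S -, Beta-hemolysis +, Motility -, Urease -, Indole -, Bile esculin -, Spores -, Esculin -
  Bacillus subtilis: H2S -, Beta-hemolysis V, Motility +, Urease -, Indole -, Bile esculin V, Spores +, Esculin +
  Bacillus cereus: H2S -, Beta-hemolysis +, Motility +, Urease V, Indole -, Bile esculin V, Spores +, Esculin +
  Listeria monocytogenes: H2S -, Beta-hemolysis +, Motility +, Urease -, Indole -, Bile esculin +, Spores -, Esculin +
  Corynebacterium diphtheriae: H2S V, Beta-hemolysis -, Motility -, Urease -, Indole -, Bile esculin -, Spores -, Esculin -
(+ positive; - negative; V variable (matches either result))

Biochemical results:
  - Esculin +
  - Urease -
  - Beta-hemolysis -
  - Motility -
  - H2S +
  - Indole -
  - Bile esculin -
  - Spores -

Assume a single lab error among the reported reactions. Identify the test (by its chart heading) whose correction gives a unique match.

As reported, no row in the chart matches all 8 reactions.
Reversing Indole → still no organism matches.
Reversing Esculin → 2 organisms match (not unique).
Reversing Urease → still no organism matches.
Reversing Bile esculin → still no organism matches.
Reversing Motility → still no organism matches.
Reversing H2S (to -) → unique match: Lactobacillus acidophilus.
Reversing Spores → still no organism matches.
Reversing Beta-hemolysis → still no organism matches.

H2S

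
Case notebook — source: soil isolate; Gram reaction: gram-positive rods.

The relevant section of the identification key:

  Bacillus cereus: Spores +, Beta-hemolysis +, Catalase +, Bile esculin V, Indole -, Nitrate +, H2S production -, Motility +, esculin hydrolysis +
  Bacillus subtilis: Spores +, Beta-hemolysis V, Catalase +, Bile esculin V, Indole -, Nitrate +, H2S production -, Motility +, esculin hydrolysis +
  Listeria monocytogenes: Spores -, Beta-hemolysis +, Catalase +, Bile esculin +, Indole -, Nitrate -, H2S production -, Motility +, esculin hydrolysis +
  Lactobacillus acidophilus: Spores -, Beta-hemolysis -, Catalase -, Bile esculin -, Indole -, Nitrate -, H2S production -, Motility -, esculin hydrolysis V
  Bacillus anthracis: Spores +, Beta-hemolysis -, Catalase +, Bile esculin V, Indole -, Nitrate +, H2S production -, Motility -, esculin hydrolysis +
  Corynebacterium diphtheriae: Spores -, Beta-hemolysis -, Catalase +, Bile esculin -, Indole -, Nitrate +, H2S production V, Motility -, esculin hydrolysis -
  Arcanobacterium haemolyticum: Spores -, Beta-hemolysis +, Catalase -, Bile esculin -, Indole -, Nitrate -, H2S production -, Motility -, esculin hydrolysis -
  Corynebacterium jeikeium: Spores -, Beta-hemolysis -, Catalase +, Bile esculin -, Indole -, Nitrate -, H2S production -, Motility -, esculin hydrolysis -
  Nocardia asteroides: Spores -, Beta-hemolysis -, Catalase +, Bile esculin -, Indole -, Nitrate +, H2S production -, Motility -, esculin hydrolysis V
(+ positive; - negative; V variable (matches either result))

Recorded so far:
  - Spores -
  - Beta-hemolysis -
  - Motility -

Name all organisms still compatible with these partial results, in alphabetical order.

Corynebacterium diphtheriae, Corynebacterium jeikeium, Lactobacillus acidophilus, Nocardia asteroides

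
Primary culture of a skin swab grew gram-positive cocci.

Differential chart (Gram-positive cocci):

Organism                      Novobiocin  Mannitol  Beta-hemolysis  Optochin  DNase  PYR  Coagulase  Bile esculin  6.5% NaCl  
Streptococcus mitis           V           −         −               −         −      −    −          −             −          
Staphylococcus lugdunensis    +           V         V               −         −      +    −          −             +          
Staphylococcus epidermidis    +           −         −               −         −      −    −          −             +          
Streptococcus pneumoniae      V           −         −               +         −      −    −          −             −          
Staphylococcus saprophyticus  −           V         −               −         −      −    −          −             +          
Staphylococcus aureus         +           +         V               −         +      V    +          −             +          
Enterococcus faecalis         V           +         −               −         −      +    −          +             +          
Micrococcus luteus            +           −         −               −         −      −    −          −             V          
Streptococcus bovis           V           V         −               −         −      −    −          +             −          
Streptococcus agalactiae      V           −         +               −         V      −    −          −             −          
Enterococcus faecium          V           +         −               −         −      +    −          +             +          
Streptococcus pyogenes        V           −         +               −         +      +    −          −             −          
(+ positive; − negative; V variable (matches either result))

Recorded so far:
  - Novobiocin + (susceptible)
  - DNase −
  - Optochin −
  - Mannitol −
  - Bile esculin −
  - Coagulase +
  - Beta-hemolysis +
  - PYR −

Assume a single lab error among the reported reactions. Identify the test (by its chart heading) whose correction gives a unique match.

Coagulase

As reported, no row in the chart matches all 8 reactions.
Reversing Coagulase (to −) → unique match: Streptococcus agalactiae.
Reversing Mannitol → still no organism matches.
Reversing Beta-hemolysis → still no organism matches.
Reversing Optochin → still no organism matches.
Reversing Bile esculin → still no organism matches.
Reversing DNase → still no organism matches.
Reversing Novobiocin → still no organism matches.
Reversing PYR → still no organism matches.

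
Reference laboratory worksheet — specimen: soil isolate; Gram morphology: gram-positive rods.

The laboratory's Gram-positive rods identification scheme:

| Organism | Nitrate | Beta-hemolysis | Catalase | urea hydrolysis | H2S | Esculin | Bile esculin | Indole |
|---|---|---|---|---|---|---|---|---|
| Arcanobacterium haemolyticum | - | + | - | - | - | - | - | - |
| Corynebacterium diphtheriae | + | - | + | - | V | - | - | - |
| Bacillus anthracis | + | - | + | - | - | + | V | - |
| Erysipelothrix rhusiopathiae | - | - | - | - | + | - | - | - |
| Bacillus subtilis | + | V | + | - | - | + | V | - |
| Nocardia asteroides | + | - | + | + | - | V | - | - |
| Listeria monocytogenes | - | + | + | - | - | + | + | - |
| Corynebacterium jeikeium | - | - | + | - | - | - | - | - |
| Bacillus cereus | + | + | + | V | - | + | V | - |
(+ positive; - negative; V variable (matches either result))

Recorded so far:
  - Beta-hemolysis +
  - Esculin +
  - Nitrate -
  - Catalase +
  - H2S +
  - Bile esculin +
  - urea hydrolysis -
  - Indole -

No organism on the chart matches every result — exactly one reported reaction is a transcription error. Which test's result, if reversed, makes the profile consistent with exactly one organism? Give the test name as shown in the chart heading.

H2S

As reported, no row in the chart matches all 8 reactions.
Reversing Beta-hemolysis → still no organism matches.
Reversing Indole → still no organism matches.
Reversing urea hydrolysis → still no organism matches.
Reversing Bile esculin → still no organism matches.
Reversing Esculin → still no organism matches.
Reversing Catalase → still no organism matches.
Reversing Nitrate → still no organism matches.
Reversing H2S (to -) → unique match: Listeria monocytogenes.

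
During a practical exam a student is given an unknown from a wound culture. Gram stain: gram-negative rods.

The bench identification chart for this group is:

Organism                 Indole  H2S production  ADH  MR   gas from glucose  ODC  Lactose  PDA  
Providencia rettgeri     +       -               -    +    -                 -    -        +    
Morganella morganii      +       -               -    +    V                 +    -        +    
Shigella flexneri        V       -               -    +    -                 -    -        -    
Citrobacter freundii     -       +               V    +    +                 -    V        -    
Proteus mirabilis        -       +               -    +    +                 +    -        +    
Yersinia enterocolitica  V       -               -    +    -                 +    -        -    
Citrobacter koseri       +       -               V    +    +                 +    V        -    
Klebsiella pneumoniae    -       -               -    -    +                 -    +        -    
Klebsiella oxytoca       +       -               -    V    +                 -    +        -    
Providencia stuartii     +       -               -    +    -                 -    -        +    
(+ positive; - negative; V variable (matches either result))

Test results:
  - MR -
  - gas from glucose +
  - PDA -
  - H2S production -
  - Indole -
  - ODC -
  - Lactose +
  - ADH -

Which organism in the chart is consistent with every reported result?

ODC -: excludes Morganella morganii, Proteus mirabilis, Yersinia enterocolitica, Citrobacter koseri — 6 left.
ADH -: all 6 remaining candidates are consistent.
gas from glucose +: excludes Providencia rettgeri, Shigella flexneri, Providencia stuartii — 3 left.
Indole -: excludes Klebsiella oxytoca — 2 left.
H2S production -: excludes Citrobacter freundii — 1 left.
MR -: the one remaining candidate is consistent.
Lactose +: the one remaining candidate is consistent.
PDA -: the one remaining candidate is consistent.

Klebsiella pneumoniae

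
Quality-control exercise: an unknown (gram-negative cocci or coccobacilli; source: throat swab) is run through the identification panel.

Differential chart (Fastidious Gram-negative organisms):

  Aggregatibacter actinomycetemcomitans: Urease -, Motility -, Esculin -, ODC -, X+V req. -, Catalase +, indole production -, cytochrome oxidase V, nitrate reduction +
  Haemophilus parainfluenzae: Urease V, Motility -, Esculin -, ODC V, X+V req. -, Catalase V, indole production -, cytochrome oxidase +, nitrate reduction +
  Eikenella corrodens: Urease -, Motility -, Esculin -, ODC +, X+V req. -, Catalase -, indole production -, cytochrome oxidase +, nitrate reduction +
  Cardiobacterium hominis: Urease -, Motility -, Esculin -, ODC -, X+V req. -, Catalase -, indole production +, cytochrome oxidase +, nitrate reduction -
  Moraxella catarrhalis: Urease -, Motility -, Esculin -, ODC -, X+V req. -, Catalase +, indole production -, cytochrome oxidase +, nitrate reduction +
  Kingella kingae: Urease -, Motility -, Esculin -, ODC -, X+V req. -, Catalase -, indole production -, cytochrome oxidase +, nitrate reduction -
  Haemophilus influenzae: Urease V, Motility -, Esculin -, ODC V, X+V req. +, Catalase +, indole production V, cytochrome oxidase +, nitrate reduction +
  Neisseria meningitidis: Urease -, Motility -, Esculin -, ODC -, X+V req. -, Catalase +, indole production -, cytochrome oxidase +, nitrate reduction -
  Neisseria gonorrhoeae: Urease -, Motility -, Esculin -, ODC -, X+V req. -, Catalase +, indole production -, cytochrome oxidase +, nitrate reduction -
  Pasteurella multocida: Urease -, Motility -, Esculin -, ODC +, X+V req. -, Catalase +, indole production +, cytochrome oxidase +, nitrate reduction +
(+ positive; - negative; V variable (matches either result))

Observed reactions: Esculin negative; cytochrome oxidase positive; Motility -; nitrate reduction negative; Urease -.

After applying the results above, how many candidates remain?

4

Urease -: all 10 remaining candidates are consistent.
cytochrome oxidase +: all 10 remaining candidates are consistent.
Motility -: all 10 remaining candidates are consistent.
Esculin -: all 10 remaining candidates are consistent.
nitrate reduction -: excludes 6 organisms — 4 left.
Still consistent: Cardiobacterium hominis, Kingella kingae, Neisseria gonorrhoeae, Neisseria meningitidis.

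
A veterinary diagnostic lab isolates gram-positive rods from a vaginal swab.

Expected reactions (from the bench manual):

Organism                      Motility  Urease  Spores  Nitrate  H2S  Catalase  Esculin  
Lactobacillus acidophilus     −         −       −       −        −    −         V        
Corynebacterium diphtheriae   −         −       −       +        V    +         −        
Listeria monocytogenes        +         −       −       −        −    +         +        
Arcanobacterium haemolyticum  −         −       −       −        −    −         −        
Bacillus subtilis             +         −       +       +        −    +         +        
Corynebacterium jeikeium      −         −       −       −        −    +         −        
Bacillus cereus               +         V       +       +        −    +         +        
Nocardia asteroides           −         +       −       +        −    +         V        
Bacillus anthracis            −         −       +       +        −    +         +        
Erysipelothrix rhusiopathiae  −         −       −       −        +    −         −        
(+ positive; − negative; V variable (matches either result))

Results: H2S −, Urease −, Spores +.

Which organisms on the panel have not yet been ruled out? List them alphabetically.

H2S −: excludes Erysipelothrix rhusiopathiae — 9 left.
Urease −: excludes Nocardia asteroides — 8 left.
Spores +: excludes 5 organisms — 3 left.

Bacillus anthracis, Bacillus cereus, Bacillus subtilis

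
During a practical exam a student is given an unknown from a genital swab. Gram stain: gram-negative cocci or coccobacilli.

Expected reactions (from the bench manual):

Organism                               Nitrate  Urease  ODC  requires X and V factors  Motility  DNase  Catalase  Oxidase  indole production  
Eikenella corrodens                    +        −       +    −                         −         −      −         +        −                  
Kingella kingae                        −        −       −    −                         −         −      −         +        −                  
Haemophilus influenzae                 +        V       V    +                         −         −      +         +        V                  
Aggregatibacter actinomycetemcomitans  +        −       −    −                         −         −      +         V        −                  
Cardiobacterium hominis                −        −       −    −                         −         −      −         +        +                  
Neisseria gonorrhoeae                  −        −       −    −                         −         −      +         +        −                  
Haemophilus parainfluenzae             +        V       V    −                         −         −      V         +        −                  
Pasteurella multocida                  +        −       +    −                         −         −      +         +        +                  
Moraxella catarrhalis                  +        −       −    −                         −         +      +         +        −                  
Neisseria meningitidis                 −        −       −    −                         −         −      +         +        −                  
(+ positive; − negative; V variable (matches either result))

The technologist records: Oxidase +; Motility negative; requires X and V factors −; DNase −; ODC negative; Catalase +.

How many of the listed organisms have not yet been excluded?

4

DNase −: excludes Moraxella catarrhalis — 9 left.
ODC −: excludes Eikenella corrodens, Pasteurella multocida — 7 left.
Catalase +: excludes Kingella kingae, Cardiobacterium hominis — 5 left.
Oxidase +: all 5 remaining candidates are consistent.
Motility −: all 5 remaining candidates are consistent.
requires X and V factors −: excludes Haemophilus influenzae — 4 left.
Still consistent: Aggregatibacter actinomycetemcomitans, Haemophilus parainfluenzae, Neisseria gonorrhoeae, Neisseria meningitidis.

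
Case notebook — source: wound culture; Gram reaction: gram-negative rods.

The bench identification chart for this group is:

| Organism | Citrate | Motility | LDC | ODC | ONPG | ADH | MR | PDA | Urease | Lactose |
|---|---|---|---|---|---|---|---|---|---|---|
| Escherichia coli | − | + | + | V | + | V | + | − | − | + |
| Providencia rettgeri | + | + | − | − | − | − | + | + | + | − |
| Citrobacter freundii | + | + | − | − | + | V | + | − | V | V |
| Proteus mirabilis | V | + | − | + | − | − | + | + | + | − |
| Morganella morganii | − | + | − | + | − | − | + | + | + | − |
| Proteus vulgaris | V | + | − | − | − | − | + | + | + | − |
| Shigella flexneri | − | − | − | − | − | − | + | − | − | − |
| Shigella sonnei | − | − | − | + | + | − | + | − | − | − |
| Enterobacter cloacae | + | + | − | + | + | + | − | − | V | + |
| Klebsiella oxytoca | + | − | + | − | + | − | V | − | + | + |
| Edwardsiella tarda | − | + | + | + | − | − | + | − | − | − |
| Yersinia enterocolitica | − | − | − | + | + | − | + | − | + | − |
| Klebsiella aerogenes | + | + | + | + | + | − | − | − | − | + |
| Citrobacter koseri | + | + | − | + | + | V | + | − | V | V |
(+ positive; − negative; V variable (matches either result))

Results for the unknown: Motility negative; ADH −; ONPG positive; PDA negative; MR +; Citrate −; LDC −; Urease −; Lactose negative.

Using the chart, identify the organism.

PDA −: excludes Providencia rettgeri, Proteus mirabilis, Morganella morganii, Proteus vulgaris — 10 left.
Urease −: excludes Klebsiella oxytoca, Yersinia enterocolitica — 8 left.
Motility −: excludes 6 organisms — 2 left.
Citrate −: all 2 remaining candidates are consistent.
MR +: all 2 remaining candidates are consistent.
ADH −: all 2 remaining candidates are consistent.
LDC −: all 2 remaining candidates are consistent.
Lactose −: all 2 remaining candidates are consistent.
ONPG +: excludes Shigella flexneri — 1 left.

Shigella sonnei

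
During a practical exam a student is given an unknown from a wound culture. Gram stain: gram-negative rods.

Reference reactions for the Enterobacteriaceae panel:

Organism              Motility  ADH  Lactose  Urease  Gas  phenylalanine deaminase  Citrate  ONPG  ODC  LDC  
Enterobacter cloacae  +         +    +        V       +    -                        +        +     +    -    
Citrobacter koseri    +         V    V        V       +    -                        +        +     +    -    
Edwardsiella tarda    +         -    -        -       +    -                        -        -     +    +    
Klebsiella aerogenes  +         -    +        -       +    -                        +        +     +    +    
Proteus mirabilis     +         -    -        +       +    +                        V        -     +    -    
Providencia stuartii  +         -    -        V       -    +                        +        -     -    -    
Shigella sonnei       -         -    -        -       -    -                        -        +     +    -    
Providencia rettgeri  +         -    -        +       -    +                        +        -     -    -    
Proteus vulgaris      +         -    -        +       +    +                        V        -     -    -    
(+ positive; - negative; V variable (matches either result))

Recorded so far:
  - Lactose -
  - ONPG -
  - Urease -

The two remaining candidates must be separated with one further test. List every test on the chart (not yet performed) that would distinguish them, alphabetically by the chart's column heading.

Citrate, Gas, LDC, ODC, phenylalanine deaminase

Lactose -: excludes Enterobacter cloacae, Klebsiella aerogenes — 7 left.
ONPG -: excludes Citrobacter koseri, Shigella sonnei — 5 left.
Urease -: excludes Proteus mirabilis, Providencia rettgeri, Proteus vulgaris — 2 left.
Two candidates remain: Edwardsiella tarda and Providencia stuartii.
  Motility: + vs + — same for both, does not separate.
  ADH: - vs - — same for both, does not separate.
  Gas: Edwardsiella tarda +, Providencia stuartii - — discriminates.
  phenylalanine deaminase: Edwardsiella tarda -, Providencia stuartii + — discriminates.
  Citrate: Edwardsiella tarda -, Providencia stuartii + — discriminates.
  ODC: Edwardsiella tarda +, Providencia stuartii - — discriminates.
  LDC: Edwardsiella tarda +, Providencia stuartii - — discriminates.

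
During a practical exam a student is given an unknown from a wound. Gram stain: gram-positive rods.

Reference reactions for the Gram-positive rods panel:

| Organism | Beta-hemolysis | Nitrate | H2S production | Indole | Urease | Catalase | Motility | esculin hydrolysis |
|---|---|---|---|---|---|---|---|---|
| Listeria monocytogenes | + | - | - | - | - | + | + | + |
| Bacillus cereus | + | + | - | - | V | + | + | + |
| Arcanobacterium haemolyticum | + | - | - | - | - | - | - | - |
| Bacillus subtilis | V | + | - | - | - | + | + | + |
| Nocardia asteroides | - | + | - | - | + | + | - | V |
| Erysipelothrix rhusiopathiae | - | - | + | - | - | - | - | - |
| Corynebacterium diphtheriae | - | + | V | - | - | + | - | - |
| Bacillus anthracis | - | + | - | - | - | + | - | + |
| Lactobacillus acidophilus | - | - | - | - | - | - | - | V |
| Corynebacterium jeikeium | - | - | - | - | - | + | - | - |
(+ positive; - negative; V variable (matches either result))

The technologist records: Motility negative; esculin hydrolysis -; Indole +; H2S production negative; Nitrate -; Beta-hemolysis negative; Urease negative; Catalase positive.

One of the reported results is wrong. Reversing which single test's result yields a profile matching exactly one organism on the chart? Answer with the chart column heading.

Indole

As reported, no row in the chart matches all 8 reactions.
Reversing Catalase → still no organism matches.
Reversing Indole (to -) → unique match: Corynebacterium jeikeium.
Reversing H2S production → still no organism matches.
Reversing Nitrate → still no organism matches.
Reversing esculin hydrolysis → still no organism matches.
Reversing Motility → still no organism matches.
Reversing Urease → still no organism matches.
Reversing Beta-hemolysis → still no organism matches.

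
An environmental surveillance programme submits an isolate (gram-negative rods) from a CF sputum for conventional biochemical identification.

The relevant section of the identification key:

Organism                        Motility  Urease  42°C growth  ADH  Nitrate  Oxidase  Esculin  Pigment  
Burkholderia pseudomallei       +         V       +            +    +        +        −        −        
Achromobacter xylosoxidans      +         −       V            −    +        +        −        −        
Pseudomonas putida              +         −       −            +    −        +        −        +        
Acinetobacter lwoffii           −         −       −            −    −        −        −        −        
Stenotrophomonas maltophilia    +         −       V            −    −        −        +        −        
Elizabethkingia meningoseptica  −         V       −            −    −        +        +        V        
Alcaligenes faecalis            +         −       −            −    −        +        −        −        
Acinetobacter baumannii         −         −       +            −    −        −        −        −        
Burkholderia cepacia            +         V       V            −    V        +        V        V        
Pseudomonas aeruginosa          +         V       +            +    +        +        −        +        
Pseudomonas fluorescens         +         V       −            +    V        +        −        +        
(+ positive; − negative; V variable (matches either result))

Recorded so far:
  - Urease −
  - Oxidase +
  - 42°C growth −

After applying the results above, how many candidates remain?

Oxidase +: excludes Acinetobacter lwoffii, Stenotrophomonas maltophilia, Acinetobacter baumannii — 8 left.
42°C growth −: excludes Burkholderia pseudomallei, Pseudomonas aeruginosa — 6 left.
Urease −: all 6 remaining candidates are consistent.
Still consistent: Achromobacter xylosoxidans, Alcaligenes faecalis, Burkholderia cepacia, Elizabethkingia meningoseptica, Pseudomonas fluorescens, Pseudomonas putida.

6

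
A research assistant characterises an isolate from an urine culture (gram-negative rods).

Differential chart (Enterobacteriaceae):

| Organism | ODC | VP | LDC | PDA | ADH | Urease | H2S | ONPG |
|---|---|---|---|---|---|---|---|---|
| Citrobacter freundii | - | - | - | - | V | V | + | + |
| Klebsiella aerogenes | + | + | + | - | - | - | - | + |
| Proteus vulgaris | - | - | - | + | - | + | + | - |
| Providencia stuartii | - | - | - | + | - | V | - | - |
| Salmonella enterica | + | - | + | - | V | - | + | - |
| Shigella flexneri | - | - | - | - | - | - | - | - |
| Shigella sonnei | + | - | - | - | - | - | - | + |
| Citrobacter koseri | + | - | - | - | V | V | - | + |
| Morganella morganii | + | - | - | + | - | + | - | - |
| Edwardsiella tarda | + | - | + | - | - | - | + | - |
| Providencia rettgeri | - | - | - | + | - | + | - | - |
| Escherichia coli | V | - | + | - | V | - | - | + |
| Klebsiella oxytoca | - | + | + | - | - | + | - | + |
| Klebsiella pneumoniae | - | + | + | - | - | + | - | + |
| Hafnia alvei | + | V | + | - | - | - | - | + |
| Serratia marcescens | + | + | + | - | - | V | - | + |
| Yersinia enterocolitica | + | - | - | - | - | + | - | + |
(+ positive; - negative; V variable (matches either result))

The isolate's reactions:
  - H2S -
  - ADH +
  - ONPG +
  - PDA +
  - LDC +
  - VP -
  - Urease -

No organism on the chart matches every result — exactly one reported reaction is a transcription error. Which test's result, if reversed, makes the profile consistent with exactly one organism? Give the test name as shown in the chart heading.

PDA

As reported, no row in the chart matches all 7 reactions.
Reversing VP → still no organism matches.
Reversing LDC → still no organism matches.
Reversing ONPG → still no organism matches.
Reversing Urease → still no organism matches.
Reversing ADH → still no organism matches.
Reversing H2S → still no organism matches.
Reversing PDA (to -) → unique match: Escherichia coli.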